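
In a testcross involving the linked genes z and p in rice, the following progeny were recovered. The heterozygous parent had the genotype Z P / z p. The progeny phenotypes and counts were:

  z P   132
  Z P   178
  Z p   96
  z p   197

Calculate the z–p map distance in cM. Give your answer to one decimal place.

The recombinant classes are Z p and z P: 96 + 132 = 228.
Recombination frequency = 228/603 = 0.3781 ≈ 37.8%, i.e. 37.8 cM.

37.8 cM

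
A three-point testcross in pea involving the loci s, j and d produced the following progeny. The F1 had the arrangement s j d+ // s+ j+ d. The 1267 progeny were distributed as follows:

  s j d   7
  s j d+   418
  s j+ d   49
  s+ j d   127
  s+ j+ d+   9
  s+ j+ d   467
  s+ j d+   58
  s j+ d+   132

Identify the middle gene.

The two rarest classes, s j d and s+ j+ d+, are the double crossovers. Comparing them with the parentals, only the d allele has switched, so d is the middle locus and the order is s – d – j.

d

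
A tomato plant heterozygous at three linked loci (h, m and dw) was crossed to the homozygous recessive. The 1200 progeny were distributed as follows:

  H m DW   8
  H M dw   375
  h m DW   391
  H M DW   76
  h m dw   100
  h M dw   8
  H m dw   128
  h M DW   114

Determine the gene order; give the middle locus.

h

The two most frequent reciprocal classes, h m DW and H M dw, are the parental types, so the F1 was h m DW / H M dw.
The two rarest classes, H m DW and h M dw, are the double crossovers. Comparing them with the parentals, only the h allele has switched, so h is the middle locus and the order is dw – h – m.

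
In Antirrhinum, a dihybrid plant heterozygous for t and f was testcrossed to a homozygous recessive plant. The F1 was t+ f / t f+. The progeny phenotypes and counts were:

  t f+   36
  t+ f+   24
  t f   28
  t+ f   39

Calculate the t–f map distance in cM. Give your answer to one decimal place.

40.9 cM

The recombinant classes are t+ f+ and t f: 24 + 28 = 52.
Recombination frequency = 52/127 = 0.4094 ≈ 40.9%, i.e. 40.9 cM.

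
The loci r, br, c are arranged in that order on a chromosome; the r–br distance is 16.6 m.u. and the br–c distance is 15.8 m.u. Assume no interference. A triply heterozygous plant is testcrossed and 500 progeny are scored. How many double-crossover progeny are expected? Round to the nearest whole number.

Map distances give recombination frequencies of 0.166 and 0.158 for the two intervals.
With no interference, expected double-crossover frequency = 0.166 × 0.158 = 0.02623.
Expected number = 0.02623 × 500 = 13.11 ≈ 13.

13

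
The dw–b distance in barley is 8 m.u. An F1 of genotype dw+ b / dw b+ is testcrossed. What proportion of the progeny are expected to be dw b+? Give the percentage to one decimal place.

46.0%

A map distance of 8 m.u. corresponds to a recombination frequency of 0.080.
The F1 is dw+ b / dw b+, so dw b+ is a parental gamete class with expected frequency (1 − r)/2 = 0.920/2 = 0.4600.
That is 0.4600 = 46.0% of the progeny.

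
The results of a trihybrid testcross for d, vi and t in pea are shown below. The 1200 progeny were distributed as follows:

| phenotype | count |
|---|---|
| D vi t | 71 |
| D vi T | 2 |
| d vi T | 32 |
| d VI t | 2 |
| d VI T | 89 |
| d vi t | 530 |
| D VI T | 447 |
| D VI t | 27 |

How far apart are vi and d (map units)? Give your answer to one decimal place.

The two most frequent reciprocal classes, d vi t and D VI T, are the parental types, so the F1 was d vi t / D VI T.
The two rarest classes, d VI t and D vi T, are the double crossovers. Comparing them with the parentals, only the vi allele has switched, so vi is the middle locus and the order is d – vi – t.
Crossovers in the d–vi interval produce the single-crossover classes D vi t and d VI T (71 + 89 = 160) plus the double crossovers (4).
RF(d–vi) = (160 + 4) / 1200 = 164/1200 = 0.1367 → 13.7 map units.

13.7 map units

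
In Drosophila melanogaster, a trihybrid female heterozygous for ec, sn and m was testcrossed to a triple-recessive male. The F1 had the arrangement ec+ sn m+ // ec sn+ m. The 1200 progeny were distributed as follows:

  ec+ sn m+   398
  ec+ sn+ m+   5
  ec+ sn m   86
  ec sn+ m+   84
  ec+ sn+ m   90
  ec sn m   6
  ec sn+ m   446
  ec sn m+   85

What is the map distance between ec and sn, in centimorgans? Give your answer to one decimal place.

15.5 centimorgans

The two rarest classes, ec+ sn+ m+ and ec sn m, are the double crossovers. Comparing them with the parentals, only the sn allele has switched, so sn is the middle locus and the order is m – sn – ec.
Crossovers in the sn–ec interval produce the single-crossover classes ec sn m+ and ec+ sn+ m (85 + 90 = 175) plus the double crossovers (11).
RF(sn–ec) = (175 + 11) / 1200 = 186/1200 = 0.1550 → 15.5 centimorgans.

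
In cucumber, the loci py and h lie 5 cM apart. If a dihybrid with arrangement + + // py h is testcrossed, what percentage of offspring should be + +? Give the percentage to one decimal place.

47.5%

A map distance of 5 cM corresponds to a recombination frequency of 0.050.
The F1 is + + / py h, so + + is a parental gamete class with expected frequency (1 − r)/2 = 0.950/2 = 0.4750.
That is 0.4750 = 47.5% of the progeny.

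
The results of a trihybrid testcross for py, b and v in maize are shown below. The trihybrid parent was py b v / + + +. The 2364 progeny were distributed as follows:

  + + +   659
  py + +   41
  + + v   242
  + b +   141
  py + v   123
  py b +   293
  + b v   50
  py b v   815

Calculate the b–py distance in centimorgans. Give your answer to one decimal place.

The two rarest classes, + b v and py + +, are the double crossovers. Comparing them with the parentals, only the py allele has switched, so py is the middle locus and the order is b – py – v.
Crossovers in the b–py interval produce the single-crossover classes py + v and + b + (123 + 141 = 264) plus the double crossovers (91).
RF(b–py) = (264 + 91) / 2364 = 355/2364 = 0.1502 → 15.0 centimorgans.

15.0 centimorgans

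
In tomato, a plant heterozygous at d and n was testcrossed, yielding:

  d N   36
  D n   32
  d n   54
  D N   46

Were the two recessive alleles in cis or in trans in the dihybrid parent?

The two most frequent classes are D N (46) and d n (54); these are the parental (non-recombinant) types.
So the F1 carried D N on one chromosome and d n on the other — the recessive alleles are on the same chromosome (cis / coupling).

cis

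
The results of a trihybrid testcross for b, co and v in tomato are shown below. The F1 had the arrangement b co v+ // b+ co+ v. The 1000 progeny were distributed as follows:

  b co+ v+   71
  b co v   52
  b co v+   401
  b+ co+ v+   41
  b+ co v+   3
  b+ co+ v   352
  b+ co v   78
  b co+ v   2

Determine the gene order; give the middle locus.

The two rarest classes, b+ co v+ and b co+ v, are the double crossovers. Comparing them with the parentals, only the b allele has switched, so b is the middle locus and the order is v – b – co.

b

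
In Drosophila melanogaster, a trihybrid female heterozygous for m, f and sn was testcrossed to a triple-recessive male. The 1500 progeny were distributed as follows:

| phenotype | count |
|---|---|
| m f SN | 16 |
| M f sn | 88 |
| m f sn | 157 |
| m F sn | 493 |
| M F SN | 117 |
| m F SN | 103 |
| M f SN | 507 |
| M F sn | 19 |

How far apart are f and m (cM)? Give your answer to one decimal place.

The two most frequent reciprocal classes, M f SN and m F sn, are the parental types, so the F1 was M f SN / m F sn.
The two rarest classes, m f SN and M F sn, are the double crossovers. Comparing them with the parentals, only the m allele has switched, so m is the middle locus and the order is f – m – sn.
Crossovers in the f–m interval produce the single-crossover classes M F SN and m f sn (117 + 157 = 274) plus the double crossovers (35).
RF(f–m) = (274 + 35) / 1500 = 309/1500 = 0.2060 → 20.6 cM.

20.6 cM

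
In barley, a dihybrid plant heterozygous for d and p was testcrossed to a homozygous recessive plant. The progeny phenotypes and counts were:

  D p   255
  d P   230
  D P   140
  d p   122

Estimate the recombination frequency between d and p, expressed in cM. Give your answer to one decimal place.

35.1 cM

The two most frequent classes, D p (255) and d P (230), are the parental types, so the F1 was D p / d P.
The recombinant classes are D P and d p: 140 + 122 = 262.
Recombination frequency = 262/747 = 0.3507 ≈ 35.1%, i.e. 35.1 cM.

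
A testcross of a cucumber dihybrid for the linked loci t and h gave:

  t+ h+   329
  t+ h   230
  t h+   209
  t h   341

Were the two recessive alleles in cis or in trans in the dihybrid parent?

cis

The two most frequent classes are t+ h+ (329) and t h (341); these are the parental (non-recombinant) types.
So the F1 carried t+ h+ on one chromosome and t h on the other — the recessive alleles are on the same chromosome (cis / coupling).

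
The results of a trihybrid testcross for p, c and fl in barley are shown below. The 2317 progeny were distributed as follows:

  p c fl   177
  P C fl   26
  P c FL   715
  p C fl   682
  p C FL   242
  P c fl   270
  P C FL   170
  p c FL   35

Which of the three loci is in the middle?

p

The two most frequent reciprocal classes, p C fl and P c FL, are the parental types, so the F1 was p C fl / P c FL.
The two rarest classes, P C fl and p c FL, are the double crossovers. Comparing them with the parentals, only the p allele has switched, so p is the middle locus and the order is c – p – fl.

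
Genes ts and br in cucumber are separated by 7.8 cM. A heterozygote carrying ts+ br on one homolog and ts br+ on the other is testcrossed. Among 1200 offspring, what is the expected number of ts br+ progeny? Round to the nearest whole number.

553

A map distance of 7.8 cM corresponds to a recombination frequency of 0.078.
The F1 is ts+ br / ts br+, so ts br+ is a parental gamete class with expected frequency (1 − r)/2 = 0.922/2 = 0.4610.
Expected number = 0.4610 × 1200 = 553.20 ≈ 553.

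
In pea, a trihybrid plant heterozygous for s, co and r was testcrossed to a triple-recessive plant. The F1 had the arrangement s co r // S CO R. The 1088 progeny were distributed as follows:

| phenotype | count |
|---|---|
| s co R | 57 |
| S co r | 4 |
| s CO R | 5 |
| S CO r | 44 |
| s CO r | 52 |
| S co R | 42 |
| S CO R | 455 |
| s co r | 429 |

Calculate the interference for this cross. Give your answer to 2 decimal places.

0.14

The two rarest classes, S co r and s CO R, are the double crossovers. Comparing them with the parentals, only the s allele has switched, so s is the middle locus and the order is r – s – co.
r–s: (101 + 9)/1088 = 0.1011; s–co: (94 + 9)/1088 = 0.0947.
Expected DCO frequency = 0.1011 × 0.0947 ≈ 0.00957; observed = 9/1088 ≈ 0.00827.
Coefficient of coincidence = 0.00827/0.00957 ≈ 0.86; interference = 1 − 0.86 = 0.14.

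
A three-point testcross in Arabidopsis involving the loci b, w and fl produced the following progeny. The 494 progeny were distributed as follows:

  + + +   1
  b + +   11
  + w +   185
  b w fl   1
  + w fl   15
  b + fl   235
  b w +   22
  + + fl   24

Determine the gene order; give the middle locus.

w

The two most frequent reciprocal classes, + w + and b + fl, are the parental types, so the F1 was + w + / b + fl.
The two rarest classes, + + + and b w fl, are the double crossovers. Comparing them with the parentals, only the w allele has switched, so w is the middle locus and the order is fl – w – b.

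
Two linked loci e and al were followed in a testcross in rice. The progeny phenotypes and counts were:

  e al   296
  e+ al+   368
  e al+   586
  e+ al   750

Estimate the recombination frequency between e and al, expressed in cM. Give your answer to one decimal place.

The two most frequent classes, e+ al (750) and e al+ (586), are the parental types, so the F1 was e+ al / e al+.
The recombinant classes are e+ al+ and e al: 368 + 296 = 664.
Recombination frequency = 664/2000 = 0.3320 ≈ 33.2%, i.e. 33.2 cM.

33.2 cM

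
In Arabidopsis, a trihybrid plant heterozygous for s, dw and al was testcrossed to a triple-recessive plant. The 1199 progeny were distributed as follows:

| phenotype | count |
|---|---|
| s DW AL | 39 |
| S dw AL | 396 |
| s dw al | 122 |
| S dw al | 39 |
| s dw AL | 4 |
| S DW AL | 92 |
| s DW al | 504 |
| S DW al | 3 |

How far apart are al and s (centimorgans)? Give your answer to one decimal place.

The two most frequent reciprocal classes, S dw AL and s DW al, are the parental types, so the F1 was S dw AL / s DW al.
The two rarest classes, s dw AL and S DW al, are the double crossovers. Comparing them with the parentals, only the s allele has switched, so s is the middle locus and the order is al – s – dw.
Crossovers in the al–s interval produce the single-crossover classes S dw al and s DW AL (39 + 39 = 78) plus the double crossovers (7).
RF(al–s) = (78 + 7) / 1199 = 85/1199 = 0.0709 → 7.1 centimorgans.

7.1 centimorgans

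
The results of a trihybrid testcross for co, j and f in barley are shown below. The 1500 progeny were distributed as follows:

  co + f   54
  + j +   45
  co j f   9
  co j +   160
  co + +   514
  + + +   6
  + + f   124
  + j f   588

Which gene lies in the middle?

co

The two most frequent reciprocal classes, + j f and co + +, are the parental types, so the F1 was + j f / co + +.
The two rarest classes, co j f and + + +, are the double crossovers. Comparing them with the parentals, only the co allele has switched, so co is the middle locus and the order is j – co – f.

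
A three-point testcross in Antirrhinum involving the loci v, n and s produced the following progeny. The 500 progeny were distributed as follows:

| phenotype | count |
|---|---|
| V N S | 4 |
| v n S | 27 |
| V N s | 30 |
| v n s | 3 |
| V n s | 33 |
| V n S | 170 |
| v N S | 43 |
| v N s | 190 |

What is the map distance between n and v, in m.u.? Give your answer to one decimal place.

12.8 m.u.

The two most frequent reciprocal classes, V n S and v N s, are the parental types, so the F1 was V n S / v N s.
The two rarest classes, V N S and v n s, are the double crossovers. Comparing them with the parentals, only the n allele has switched, so n is the middle locus and the order is s – n – v.
Crossovers in the n–v interval produce the single-crossover classes v n S and V N s (27 + 30 = 57) plus the double crossovers (7).
RF(n–v) = (57 + 7) / 500 = 64/500 = 0.1280 → 12.8 m.u.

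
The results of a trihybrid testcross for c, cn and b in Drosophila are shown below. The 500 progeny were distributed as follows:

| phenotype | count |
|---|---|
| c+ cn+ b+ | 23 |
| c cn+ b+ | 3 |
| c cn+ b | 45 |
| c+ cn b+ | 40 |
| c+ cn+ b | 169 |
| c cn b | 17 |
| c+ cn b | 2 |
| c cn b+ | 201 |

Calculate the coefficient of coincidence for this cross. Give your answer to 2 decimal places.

0.62

The two most frequent reciprocal classes, c+ cn+ b and c cn b+, are the parental types, so the F1 was c+ cn+ b / c cn b+.
The two rarest classes, c+ cn b and c cn+ b+, are the double crossovers. Comparing them with the parentals, only the cn allele has switched, so cn is the middle locus and the order is c – cn – b.
c–cn: (85 + 5)/500 = 0.1800; cn–b: (40 + 5)/500 = 0.0900.
Expected DCO frequency = 0.1800 × 0.0900 ≈ 0.01620; observed = 5/500 ≈ 0.01000.
Coefficient of coincidence = 0.01000/0.01620 ≈ 0.62.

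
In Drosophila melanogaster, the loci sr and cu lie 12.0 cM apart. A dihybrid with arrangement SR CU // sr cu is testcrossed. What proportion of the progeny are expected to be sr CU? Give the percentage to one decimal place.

A map distance of 12.0 cM corresponds to a recombination frequency of 0.120.
The F1 is SR CU / sr cu, so sr CU is a recombinant gamete class with expected frequency r/2 = 0.120/2 = 0.0600.
That is 0.0600 = 6.0% of the progeny.

6.0%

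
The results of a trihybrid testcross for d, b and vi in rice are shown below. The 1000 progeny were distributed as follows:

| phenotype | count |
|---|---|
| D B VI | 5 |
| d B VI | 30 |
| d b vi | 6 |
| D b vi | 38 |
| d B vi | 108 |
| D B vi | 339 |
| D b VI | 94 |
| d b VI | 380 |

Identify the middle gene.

The two most frequent reciprocal classes, D B vi and d b VI, are the parental types, so the F1 was D B vi / d b VI.
The two rarest classes, D B VI and d b vi, are the double crossovers. Comparing them with the parentals, only the vi allele has switched, so vi is the middle locus and the order is b – vi – d.

vi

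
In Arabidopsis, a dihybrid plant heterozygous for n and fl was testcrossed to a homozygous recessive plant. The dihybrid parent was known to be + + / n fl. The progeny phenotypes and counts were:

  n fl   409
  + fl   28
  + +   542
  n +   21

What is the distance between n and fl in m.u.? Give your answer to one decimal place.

The recombinant classes are + fl and n +: 28 + 21 = 49.
Recombination frequency = 49/1000 = 0.0490 ≈ 4.9%, i.e. 4.9 m.u.

4.9 m.u.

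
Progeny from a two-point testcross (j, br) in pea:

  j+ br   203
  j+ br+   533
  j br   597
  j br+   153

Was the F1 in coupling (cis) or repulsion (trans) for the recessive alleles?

The two most frequent classes are j+ br+ (533) and j br (597); these are the parental (non-recombinant) types.
So the F1 carried j+ br+ on one chromosome and j br on the other — the recessive alleles are on the same chromosome (cis / coupling).

cis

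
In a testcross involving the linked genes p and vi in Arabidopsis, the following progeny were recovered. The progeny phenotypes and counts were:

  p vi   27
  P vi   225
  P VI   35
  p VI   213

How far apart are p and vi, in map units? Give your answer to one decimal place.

12.4 map units

The two most frequent classes, P vi (225) and p VI (213), are the parental types, so the F1 was P vi / p VI.
The recombinant classes are P VI and p vi: 35 + 27 = 62.
Recombination frequency = 62/500 = 0.1240 ≈ 12.4%, i.e. 12.4 map units.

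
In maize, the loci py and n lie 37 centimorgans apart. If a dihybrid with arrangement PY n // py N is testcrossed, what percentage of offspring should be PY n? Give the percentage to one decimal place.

31.5%

A map distance of 37 centimorgans corresponds to a recombination frequency of 0.370.
The F1 is PY n / py N, so PY n is a parental gamete class with expected frequency (1 − r)/2 = 0.630/2 = 0.3150.
That is 0.3150 = 31.5% of the progeny.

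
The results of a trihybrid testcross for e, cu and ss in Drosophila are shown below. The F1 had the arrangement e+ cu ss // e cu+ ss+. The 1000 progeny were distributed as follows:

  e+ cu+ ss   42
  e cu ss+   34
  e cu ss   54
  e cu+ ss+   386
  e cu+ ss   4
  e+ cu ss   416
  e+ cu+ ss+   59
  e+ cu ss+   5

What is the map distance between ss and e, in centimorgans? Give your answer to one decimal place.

12.2 centimorgans

The two rarest classes, e+ cu ss+ and e cu+ ss, are the double crossovers. Comparing them with the parentals, only the ss allele has switched, so ss is the middle locus and the order is cu – ss – e.
Crossovers in the ss–e interval produce the single-crossover classes e cu ss and e+ cu+ ss+ (54 + 59 = 113) plus the double crossovers (9).
RF(ss–e) = (113 + 9) / 1000 = 122/1000 = 0.1220 → 12.2 centimorgans.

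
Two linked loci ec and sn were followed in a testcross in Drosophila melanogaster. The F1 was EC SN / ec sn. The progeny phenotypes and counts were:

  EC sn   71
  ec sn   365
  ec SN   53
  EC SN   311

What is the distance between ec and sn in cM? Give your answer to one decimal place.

15.5 cM

The recombinant classes are EC sn and ec SN: 71 + 53 = 124.
Recombination frequency = 124/800 = 0.1550 ≈ 15.5%, i.e. 15.5 cM.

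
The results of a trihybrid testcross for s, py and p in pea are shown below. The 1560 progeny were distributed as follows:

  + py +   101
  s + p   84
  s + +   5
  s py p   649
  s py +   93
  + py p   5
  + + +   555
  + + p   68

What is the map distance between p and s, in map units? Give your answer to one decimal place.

11.0 map units

The two most frequent reciprocal classes, + + + and s py p, are the parental types, so the F1 was + + + / s py p.
The two rarest classes, s + + and + py p, are the double crossovers. Comparing them with the parentals, only the s allele has switched, so s is the middle locus and the order is py – s – p.
Crossovers in the s–p interval produce the single-crossover classes + + p and s py + (68 + 93 = 161) plus the double crossovers (10).
RF(s–p) = (161 + 10) / 1560 = 171/1560 = 0.1096 → 11.0 map units.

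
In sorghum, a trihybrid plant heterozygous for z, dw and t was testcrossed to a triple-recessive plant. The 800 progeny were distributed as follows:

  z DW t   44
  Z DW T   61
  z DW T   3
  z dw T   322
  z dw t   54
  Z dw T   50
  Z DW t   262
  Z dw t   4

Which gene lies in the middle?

The two most frequent reciprocal classes, Z DW t and z dw T, are the parental types, so the F1 was Z DW t / z dw T.
The two rarest classes, Z dw t and z DW T, are the double crossovers. Comparing them with the parentals, only the dw allele has switched, so dw is the middle locus and the order is z – dw – t.

dw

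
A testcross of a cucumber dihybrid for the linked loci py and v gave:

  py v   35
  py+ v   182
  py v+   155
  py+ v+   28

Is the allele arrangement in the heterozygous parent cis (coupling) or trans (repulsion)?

The two most frequent classes are py+ v (182) and py v+ (155); these are the parental (non-recombinant) types.
So the F1 carried py+ v on one chromosome and py v+ on the other — the recessive alleles are on opposite chromosomes (trans / repulsion).

trans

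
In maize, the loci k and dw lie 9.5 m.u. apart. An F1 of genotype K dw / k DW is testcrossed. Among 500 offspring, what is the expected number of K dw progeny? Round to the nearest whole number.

226

A map distance of 9.5 m.u. corresponds to a recombination frequency of 0.095.
The F1 is K dw / k DW, so K dw is a parental gamete class with expected frequency (1 − r)/2 = 0.905/2 = 0.4525.
Expected number = 0.4525 × 500 = 226.25 ≈ 226.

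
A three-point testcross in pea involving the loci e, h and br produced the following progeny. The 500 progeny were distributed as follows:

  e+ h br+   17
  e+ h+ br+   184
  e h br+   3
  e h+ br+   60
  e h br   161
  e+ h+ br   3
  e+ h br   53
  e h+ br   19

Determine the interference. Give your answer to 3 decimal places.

The two most frequent reciprocal classes, e+ h+ br+ and e h br, are the parental types, so the F1 was e+ h+ br+ / e h br.
The two rarest classes, e+ h+ br and e h br+, are the double crossovers. Comparing them with the parentals, only the br allele has switched, so br is the middle locus and the order is h – br – e.
h–br: (36 + 6)/500 = 0.0840; br–e: (113 + 6)/500 = 0.2380.
Expected DCO frequency = 0.0840 × 0.2380 ≈ 0.01999; observed = 6/500 ≈ 0.01200.
Coefficient of coincidence = 0.01200/0.01999 ≈ 0.600; interference = 1 − 0.600 = 0.400.

0.400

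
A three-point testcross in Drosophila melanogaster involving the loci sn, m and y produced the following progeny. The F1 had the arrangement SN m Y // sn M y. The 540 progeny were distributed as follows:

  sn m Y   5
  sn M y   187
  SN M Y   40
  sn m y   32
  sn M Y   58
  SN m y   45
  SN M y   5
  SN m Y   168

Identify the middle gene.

sn

The two rarest classes, sn m Y and SN M y, are the double crossovers. Comparing them with the parentals, only the sn allele has switched, so sn is the middle locus and the order is m – sn – y.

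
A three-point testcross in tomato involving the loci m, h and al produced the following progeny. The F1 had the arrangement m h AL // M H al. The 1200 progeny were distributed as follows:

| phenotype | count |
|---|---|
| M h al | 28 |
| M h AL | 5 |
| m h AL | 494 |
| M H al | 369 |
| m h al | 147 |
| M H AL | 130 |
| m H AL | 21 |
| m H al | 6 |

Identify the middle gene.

The two rarest classes, M h AL and m H al, are the double crossovers. Comparing them with the parentals, only the m allele has switched, so m is the middle locus and the order is h – m – al.

m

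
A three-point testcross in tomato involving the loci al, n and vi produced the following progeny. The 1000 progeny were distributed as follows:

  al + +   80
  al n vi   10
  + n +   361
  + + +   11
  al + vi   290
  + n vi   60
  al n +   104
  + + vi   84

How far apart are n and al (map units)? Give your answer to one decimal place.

20.9 map units

The two most frequent reciprocal classes, + n + and al + vi, are the parental types, so the F1 was + n + / al + vi.
The two rarest classes, + + + and al n vi, are the double crossovers. Comparing them with the parentals, only the n allele has switched, so n is the middle locus and the order is al – n – vi.
Crossovers in the al–n interval produce the single-crossover classes al n + and + + vi (104 + 84 = 188) plus the double crossovers (21).
RF(al–n) = (188 + 21) / 1000 = 209/1000 = 0.2090 → 20.9 map units.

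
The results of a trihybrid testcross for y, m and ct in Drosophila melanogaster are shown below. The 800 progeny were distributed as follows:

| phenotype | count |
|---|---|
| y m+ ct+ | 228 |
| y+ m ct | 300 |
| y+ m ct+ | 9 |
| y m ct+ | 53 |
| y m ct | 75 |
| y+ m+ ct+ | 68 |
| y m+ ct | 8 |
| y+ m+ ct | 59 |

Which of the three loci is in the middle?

ct

The two most frequent reciprocal classes, y+ m ct and y m+ ct+, are the parental types, so the F1 was y+ m ct / y m+ ct+.
The two rarest classes, y+ m ct+ and y m+ ct, are the double crossovers. Comparing them with the parentals, only the ct allele has switched, so ct is the middle locus and the order is y – ct – m.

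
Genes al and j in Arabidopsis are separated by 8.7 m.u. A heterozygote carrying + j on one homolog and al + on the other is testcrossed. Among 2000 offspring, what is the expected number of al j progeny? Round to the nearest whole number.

A map distance of 8.7 m.u. corresponds to a recombination frequency of 0.087.
The F1 is + j / al +, so al j is a recombinant gamete class with expected frequency r/2 = 0.087/2 = 0.0435.
Expected number = 0.0435 × 2000 = 87.00 ≈ 87.

87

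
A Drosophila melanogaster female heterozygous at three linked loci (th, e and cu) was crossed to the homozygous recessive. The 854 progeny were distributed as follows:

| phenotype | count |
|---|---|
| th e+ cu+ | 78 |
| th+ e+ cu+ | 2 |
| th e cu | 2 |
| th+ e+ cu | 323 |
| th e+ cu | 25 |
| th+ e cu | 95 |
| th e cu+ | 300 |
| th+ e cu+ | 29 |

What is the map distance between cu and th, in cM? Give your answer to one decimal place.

6.8 cM

The two most frequent reciprocal classes, th e cu+ and th+ e+ cu, are the parental types, so the F1 was th e cu+ / th+ e+ cu.
The two rarest classes, th e cu and th+ e+ cu+, are the double crossovers. Comparing them with the parentals, only the cu allele has switched, so cu is the middle locus and the order is th – cu – e.
Crossovers in the th–cu interval produce the single-crossover classes th+ e cu+ and th e+ cu (29 + 25 = 54) plus the double crossovers (4).
RF(th–cu) = (54 + 4) / 854 = 58/854 = 0.0679 → 6.8 cM.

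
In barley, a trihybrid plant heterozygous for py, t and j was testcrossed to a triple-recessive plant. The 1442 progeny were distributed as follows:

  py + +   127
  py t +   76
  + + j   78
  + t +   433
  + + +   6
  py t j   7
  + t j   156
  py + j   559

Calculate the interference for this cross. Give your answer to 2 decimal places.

The two most frequent reciprocal classes, py + j and + t +, are the parental types, so the F1 was py + j / + t +.
The two rarest classes, py t j and + + +, are the double crossovers. Comparing them with the parentals, only the t allele has switched, so t is the middle locus and the order is j – t – py.
j–t: (283 + 13)/1442 = 0.2053; t–py: (154 + 13)/1442 = 0.1158.
Expected DCO frequency = 0.2053 × 0.1158 ≈ 0.02377; observed = 13/1442 ≈ 0.00902.
Coefficient of coincidence = 0.00902/0.02377 ≈ 0.38; interference = 1 − 0.38 = 0.62.

0.62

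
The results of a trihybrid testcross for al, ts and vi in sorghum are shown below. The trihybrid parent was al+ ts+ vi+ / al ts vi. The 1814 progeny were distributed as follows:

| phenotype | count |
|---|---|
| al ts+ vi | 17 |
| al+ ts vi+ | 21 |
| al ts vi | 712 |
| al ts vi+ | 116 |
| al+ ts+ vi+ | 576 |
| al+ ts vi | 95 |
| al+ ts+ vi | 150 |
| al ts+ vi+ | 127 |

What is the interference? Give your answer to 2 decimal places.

The two rarest classes, al+ ts vi+ and al ts+ vi, are the double crossovers. Comparing them with the parentals, only the ts allele has switched, so ts is the middle locus and the order is vi – ts – al.
vi–ts: (266 + 38)/1814 = 0.1676; ts–al: (222 + 38)/1814 = 0.1433.
Expected DCO frequency = 0.1676 × 0.1433 ≈ 0.02402; observed = 38/1814 ≈ 0.02095.
Coefficient of coincidence = 0.02095/0.02402 ≈ 0.87; interference = 1 − 0.87 = 0.13.

0.13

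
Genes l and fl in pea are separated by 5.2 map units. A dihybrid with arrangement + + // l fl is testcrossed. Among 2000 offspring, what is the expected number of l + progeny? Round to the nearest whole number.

52

A map distance of 5.2 map units corresponds to a recombination frequency of 0.052.
The F1 is + + / l fl, so l + is a recombinant gamete class with expected frequency r/2 = 0.052/2 = 0.0260.
Expected number = 0.0260 × 2000 = 52.00 ≈ 52.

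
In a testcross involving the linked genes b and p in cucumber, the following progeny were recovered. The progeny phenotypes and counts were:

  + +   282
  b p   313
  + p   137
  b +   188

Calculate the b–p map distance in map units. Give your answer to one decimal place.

35.3 map units

The two most frequent classes, + + (282) and b p (313), are the parental types, so the F1 was + + / b p.
The recombinant classes are + p and b +: 137 + 188 = 325.
Recombination frequency = 325/920 = 0.3533 ≈ 35.3%, i.e. 35.3 map units.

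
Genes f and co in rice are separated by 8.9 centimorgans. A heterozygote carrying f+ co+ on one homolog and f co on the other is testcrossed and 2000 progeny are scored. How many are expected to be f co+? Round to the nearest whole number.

A map distance of 8.9 centimorgans corresponds to a recombination frequency of 0.089.
The F1 is f+ co+ / f co, so f co+ is a recombinant gamete class with expected frequency r/2 = 0.089/2 = 0.0445.
Expected number = 0.0445 × 2000 = 89.00 ≈ 89.

89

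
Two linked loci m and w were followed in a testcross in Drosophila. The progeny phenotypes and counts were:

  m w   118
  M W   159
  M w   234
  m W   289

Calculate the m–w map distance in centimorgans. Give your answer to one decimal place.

The two most frequent classes, M w (234) and m W (289), are the parental types, so the F1 was M w / m W.
The recombinant classes are M W and m w: 159 + 118 = 277.
Recombination frequency = 277/800 = 0.3463 ≈ 34.6%, i.e. 34.6 centimorgans.

34.6 centimorgans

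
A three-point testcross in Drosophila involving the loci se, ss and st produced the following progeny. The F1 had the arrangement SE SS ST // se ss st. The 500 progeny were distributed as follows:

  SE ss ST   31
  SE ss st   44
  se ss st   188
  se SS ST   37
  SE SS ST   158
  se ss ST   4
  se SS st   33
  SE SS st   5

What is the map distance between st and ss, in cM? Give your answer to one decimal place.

The two rarest classes, SE SS st and se ss ST, are the double crossovers. Comparing them with the parentals, only the st allele has switched, so st is the middle locus and the order is se – st – ss.
Crossovers in the st–ss interval produce the single-crossover classes SE ss ST and se SS st (31 + 33 = 64) plus the double crossovers (9).
RF(st–ss) = (64 + 9) / 500 = 73/500 = 0.1460 → 14.6 cM.

14.6 cM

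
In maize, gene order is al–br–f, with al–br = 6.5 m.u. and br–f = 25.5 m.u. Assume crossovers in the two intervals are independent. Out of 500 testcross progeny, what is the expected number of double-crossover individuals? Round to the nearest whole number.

8

Map distances give recombination frequencies of 0.065 and 0.255 for the two intervals.
With no interference, expected double-crossover frequency = 0.065 × 0.255 = 0.01657.
Expected number = 0.01657 × 500 = 8.29 ≈ 8.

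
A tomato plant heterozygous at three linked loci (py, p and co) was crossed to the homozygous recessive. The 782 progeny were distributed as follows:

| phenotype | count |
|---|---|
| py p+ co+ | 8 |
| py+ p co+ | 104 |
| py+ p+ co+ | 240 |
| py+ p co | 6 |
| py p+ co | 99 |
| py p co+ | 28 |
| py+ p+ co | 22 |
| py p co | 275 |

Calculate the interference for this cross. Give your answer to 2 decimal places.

0.21

The two most frequent reciprocal classes, py+ p+ co+ and py p co, are the parental types, so the F1 was py+ p+ co+ / py p co.
The two rarest classes, py p+ co+ and py+ p co, are the double crossovers. Comparing them with the parentals, only the py allele has switched, so py is the middle locus and the order is p – py – co.
p–py: (203 + 14)/782 = 0.2775; py–co: (50 + 14)/782 = 0.0818.
Expected DCO frequency = 0.2775 × 0.0818 ≈ 0.02270; observed = 14/782 ≈ 0.01790.
Coefficient of coincidence = 0.01790/0.02270 ≈ 0.79; interference = 1 − 0.79 = 0.21.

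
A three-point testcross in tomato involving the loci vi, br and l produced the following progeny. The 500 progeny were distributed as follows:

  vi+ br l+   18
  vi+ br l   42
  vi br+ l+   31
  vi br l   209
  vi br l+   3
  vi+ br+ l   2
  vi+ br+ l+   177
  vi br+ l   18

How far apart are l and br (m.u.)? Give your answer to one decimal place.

The two most frequent reciprocal classes, vi+ br+ l+ and vi br l, are the parental types, so the F1 was vi+ br+ l+ / vi br l.
The two rarest classes, vi+ br+ l and vi br l+, are the double crossovers. Comparing them with the parentals, only the l allele has switched, so l is the middle locus and the order is br – l – vi.
Crossovers in the br–l interval produce the single-crossover classes vi+ br l+ and vi br+ l (18 + 18 = 36) plus the double crossovers (5).
RF(br–l) = (36 + 5) / 500 = 41/500 = 0.0820 → 8.2 m.u.

8.2 m.u.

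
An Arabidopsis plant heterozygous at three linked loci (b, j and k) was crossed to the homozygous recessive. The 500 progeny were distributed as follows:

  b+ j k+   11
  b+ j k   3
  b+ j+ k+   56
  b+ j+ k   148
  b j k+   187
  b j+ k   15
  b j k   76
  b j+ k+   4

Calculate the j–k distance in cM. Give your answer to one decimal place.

The two most frequent reciprocal classes, b j k+ and b+ j+ k, are the parental types, so the F1 was b j k+ / b+ j+ k.
The two rarest classes, b j+ k+ and b+ j k, are the double crossovers. Comparing them with the parentals, only the j allele has switched, so j is the middle locus and the order is b – j – k.
Crossovers in the j–k interval produce the single-crossover classes b j k and b+ j+ k+ (76 + 56 = 132) plus the double crossovers (7).
RF(j–k) = (132 + 7) / 500 = 139/500 = 0.2780 → 27.8 cM.

27.8 cM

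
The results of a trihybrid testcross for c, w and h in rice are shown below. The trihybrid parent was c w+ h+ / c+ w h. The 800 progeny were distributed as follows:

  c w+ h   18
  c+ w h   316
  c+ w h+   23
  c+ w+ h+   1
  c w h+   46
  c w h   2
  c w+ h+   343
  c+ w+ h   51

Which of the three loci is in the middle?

The two rarest classes, c+ w+ h+ and c w h, are the double crossovers. Comparing them with the parentals, only the c allele has switched, so c is the middle locus and the order is h – c – w.

c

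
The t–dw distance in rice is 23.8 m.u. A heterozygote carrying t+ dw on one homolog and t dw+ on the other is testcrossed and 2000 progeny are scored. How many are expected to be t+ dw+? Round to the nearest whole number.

238

A map distance of 23.8 m.u. corresponds to a recombination frequency of 0.238.
The F1 is t+ dw / t dw+, so t+ dw+ is a recombinant gamete class with expected frequency r/2 = 0.238/2 = 0.1190.
Expected number = 0.1190 × 2000 = 238.00 ≈ 238.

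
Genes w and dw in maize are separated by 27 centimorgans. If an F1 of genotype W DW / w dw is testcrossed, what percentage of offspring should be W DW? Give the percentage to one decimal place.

36.5%

A map distance of 27 centimorgans corresponds to a recombination frequency of 0.270.
The F1 is W DW / w dw, so W DW is a parental gamete class with expected frequency (1 − r)/2 = 0.730/2 = 0.3650.
That is 0.3650 = 36.5% of the progeny.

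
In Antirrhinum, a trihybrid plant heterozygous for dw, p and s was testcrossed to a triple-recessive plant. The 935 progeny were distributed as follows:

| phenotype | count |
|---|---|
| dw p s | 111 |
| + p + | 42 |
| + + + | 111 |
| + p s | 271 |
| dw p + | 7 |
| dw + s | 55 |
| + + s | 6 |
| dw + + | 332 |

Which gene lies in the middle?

The two most frequent reciprocal classes, + p s and dw + +, are the parental types, so the F1 was + p s / dw + +.
The two rarest classes, + + s and dw p +, are the double crossovers. Comparing them with the parentals, only the p allele has switched, so p is the middle locus and the order is dw – p – s.

p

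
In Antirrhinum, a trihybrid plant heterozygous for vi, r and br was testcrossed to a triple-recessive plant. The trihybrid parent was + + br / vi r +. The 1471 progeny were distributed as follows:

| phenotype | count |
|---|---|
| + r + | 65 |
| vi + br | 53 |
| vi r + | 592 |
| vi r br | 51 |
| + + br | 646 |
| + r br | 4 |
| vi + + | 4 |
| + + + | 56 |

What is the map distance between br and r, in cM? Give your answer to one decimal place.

7.8 cM

The two rarest classes, + r br and vi + +, are the double crossovers. Comparing them with the parentals, only the r allele has switched, so r is the middle locus and the order is br – r – vi.
Crossovers in the br–r interval produce the single-crossover classes + + + and vi r br (56 + 51 = 107) plus the double crossovers (8).
RF(br–r) = (107 + 8) / 1471 = 115/1471 = 0.0782 → 7.8 cM.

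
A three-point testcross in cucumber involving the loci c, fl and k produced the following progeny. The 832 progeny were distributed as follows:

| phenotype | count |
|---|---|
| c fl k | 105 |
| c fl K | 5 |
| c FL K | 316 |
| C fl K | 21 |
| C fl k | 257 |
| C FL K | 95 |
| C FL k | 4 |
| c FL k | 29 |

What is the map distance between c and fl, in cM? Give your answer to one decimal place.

25.1 cM

The two most frequent reciprocal classes, C fl k and c FL K, are the parental types, so the F1 was C fl k / c FL K.
The two rarest classes, C FL k and c fl K, are the double crossovers. Comparing them with the parentals, only the fl allele has switched, so fl is the middle locus and the order is k – fl – c.
Crossovers in the fl–c interval produce the single-crossover classes c fl k and C FL K (105 + 95 = 200) plus the double crossovers (9).
RF(fl–c) = (200 + 9) / 832 = 209/832 = 0.2512 → 25.1 cM.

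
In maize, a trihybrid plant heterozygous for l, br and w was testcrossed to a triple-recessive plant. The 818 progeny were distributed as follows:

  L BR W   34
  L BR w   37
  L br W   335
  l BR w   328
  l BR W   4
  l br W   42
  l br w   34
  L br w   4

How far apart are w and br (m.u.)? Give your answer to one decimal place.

9.3 m.u.

The two most frequent reciprocal classes, L br W and l BR w, are the parental types, so the F1 was L br W / l BR w.
The two rarest classes, L br w and l BR W, are the double crossovers. Comparing them with the parentals, only the w allele has switched, so w is the middle locus and the order is br – w – l.
Crossovers in the br–w interval produce the single-crossover classes L BR W and l br w (34 + 34 = 68) plus the double crossovers (8).
RF(br–w) = (68 + 8) / 818 = 76/818 = 0.0929 → 9.3 m.u.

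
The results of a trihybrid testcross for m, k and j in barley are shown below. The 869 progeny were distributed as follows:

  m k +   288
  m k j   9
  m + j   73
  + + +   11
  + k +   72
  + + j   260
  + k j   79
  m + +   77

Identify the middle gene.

The two most frequent reciprocal classes, + + j and m k +, are the parental types, so the F1 was + + j / m k +.
The two rarest classes, + + + and m k j, are the double crossovers. Comparing them with the parentals, only the j allele has switched, so j is the middle locus and the order is m – j – k.

j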